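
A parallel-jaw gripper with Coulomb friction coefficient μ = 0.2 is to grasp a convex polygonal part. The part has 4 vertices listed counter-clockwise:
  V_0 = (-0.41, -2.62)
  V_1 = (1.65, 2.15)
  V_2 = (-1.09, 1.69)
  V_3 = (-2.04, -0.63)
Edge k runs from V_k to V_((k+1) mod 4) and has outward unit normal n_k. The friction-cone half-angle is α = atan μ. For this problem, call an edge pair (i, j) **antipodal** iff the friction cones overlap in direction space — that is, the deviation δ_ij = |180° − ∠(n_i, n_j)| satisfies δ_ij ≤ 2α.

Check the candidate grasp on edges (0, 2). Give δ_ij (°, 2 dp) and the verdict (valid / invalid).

δ = 1.09°, valid

α = atan 0.2 = 11.31°;  2α = 22.62°
edge 0: e_0 = (+2.06, +4.77);  n_0 = (+0.9180, -0.3965)
edge 2: e_2 = (-0.95, -2.32);  n_2 = (-0.9254, +0.3789)
∠(n_0, n_2) = 178.91°
δ = |180° − 178.91°| = 1.09°
1.09° ≤ 2α = 22.62°  →  valid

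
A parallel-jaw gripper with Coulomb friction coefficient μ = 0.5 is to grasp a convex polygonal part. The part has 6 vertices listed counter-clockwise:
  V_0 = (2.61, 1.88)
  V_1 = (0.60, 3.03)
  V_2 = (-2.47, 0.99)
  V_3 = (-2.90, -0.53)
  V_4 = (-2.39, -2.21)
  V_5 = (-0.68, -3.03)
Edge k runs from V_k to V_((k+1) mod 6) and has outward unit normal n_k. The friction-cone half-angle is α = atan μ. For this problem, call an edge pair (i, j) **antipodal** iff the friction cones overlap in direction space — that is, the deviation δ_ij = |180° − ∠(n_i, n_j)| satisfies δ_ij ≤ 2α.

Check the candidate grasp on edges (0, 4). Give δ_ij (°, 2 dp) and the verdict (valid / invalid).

δ = 4.16°, valid

α = atan 0.5 = 26.57°;  2α = 53.13°
edge 0: e_0 = (-2.01, +1.15);  n_0 = (+0.4966, +0.8680)
edge 4: e_4 = (+1.71, -0.82);  n_4 = (-0.4324, -0.9017)
∠(n_0, n_4) = 175.84°
δ = |180° − 175.84°| = 4.16°
4.16° ≤ 2α = 53.13°  →  valid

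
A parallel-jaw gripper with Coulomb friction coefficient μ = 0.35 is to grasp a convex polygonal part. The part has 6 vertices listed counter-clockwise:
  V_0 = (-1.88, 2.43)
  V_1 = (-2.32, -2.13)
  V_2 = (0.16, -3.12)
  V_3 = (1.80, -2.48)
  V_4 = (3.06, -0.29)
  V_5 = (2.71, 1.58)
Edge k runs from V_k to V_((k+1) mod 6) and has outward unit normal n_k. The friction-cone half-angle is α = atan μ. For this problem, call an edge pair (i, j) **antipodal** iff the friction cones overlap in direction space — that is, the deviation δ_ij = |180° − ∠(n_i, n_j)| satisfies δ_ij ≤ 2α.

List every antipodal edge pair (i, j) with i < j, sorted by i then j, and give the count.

count = 4; pairs: (0,3), (0,4), (1,5), (2,5)

α = atan 0.35 = 19.29°;  2α = 38.58°
n_0 = (-0.9954, +0.0960)
n_1 = (-0.3707, -0.9287)
n_2 = (+0.3635, -0.9316)
n_3 = (+0.8668, -0.4987)
n_4 = (+0.9829, +0.1840)
n_5 = (+0.1821, +0.9833)
  (0,1): δ = 106.25°  ·
  (0,2): δ = 63.17°  ·
  (0,3): δ = 24.40°  ✓
  (0,4): δ = 16.11°  ✓
  (0,5): δ = 85.02°  ·
  (1,2): δ = 136.92°  ·
  (1,3): δ = 98.15°  ·
  (1,4): δ = 57.64°  ·
  (1,5): δ = 11.27°  ✓
  (2,3): δ = 141.23°  ·
  (2,4): δ = 100.72°  ·
  (2,5): δ = 31.81°  ✓
  (3,4): δ = 139.49°  ·
  (3,5): δ = 70.58°  ·
  (4,5): δ = 111.09°  ·
antipodal pairs: 4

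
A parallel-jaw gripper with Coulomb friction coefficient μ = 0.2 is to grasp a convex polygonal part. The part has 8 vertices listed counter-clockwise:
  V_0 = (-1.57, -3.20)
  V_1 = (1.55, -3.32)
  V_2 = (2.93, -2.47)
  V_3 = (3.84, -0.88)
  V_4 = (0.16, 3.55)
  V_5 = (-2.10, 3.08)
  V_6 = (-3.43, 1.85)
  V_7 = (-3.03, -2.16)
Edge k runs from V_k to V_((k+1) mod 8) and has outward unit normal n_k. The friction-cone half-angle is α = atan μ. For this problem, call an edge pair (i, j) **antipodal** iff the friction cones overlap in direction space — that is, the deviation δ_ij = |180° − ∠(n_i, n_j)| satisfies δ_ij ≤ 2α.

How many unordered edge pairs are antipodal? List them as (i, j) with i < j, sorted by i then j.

count = 5; pairs: (0,4), (1,4), (1,5), (2,5), (3,7)

α = atan 0.2 = 11.31°;  2α = 22.62°
n_0 = (-0.0384, -0.9993)
n_1 = (+0.5244, -0.8514)
n_2 = (+0.8679, -0.4967)
n_3 = (+0.7692, +0.6390)
n_4 = (-0.2036, +0.9791)
n_5 = (-0.6790, +0.7342)
n_6 = (-0.9951, -0.0993)
n_7 = (-0.5802, -0.8145)
  (0,1): δ = 146.17°  ·
  (0,2): δ = 117.58°  ·
  (0,3): δ = 48.08°  ·
  (0,4): δ = 13.95°  ✓
  (0,5): δ = 44.97°  ·
  (0,6): δ = 97.90°  ·
  (0,7): δ = 146.74°  ·
  (1,2): δ = 151.41°  ·
  (1,3): δ = 81.91°  ·
  (1,4): δ = 19.88°  ✓
  (1,5): δ = 11.13°  ✓
  (1,6): δ = 64.07°  ·
  (1,7): δ = 112.91°  ·
  (2,3): δ = 110.50°  ·
  (2,4): δ = 48.47°  ·
  (2,5): δ = 17.45°  ✓
  (2,6): δ = 35.48°  ·
  (2,7): δ = 84.32°  ·
  (3,4): δ = 117.97°  ·
  (3,5): δ = 86.95°  ·
  (3,6): δ = 34.02°  ·
  (3,7): δ = 14.82°  ✓
  (4,5): δ = 148.99°  ·
  (4,6): δ = 96.05°  ·
  (4,7): δ = 47.21°  ·
  (5,6): δ = 127.07°  ·
  (5,7): δ = 78.23°  ·
  (6,7): δ = 131.16°  ·
antipodal pairs: 5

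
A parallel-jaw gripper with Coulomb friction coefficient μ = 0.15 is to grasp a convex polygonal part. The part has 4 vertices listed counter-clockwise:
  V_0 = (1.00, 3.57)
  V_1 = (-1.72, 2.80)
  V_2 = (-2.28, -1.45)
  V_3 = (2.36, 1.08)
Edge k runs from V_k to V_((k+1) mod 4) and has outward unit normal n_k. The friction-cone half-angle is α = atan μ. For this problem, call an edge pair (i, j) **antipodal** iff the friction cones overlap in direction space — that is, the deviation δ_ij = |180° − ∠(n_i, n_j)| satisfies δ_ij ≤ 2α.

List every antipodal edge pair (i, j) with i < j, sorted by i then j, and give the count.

count = 1; pairs: (0,2)

α = atan 0.15 = 8.53°;  2α = 17.06°
n_0 = (-0.2724, +0.9622)
n_1 = (-0.9914, +0.1306)
n_2 = (+0.4787, -0.8780)
n_3 = (+0.8776, +0.4793)
  (0,1): δ = 113.31°  ·
  (0,2): δ = 12.80°  ✓
  (0,3): δ = 102.84°  ·
  (1,2): δ = 53.89°  ·
  (1,3): δ = 36.15°  ·
  (2,3): δ = 89.96°  ·
antipodal pairs: 1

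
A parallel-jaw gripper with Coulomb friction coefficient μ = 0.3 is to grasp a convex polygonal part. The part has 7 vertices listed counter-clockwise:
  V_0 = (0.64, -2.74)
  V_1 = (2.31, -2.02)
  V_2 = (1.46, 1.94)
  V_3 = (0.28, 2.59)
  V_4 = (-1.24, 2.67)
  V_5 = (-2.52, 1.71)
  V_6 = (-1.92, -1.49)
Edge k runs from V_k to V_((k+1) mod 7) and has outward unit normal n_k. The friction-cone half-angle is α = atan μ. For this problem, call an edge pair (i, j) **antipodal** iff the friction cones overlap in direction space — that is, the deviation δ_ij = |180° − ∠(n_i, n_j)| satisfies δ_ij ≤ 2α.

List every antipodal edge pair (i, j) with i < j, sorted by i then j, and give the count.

count = 5; pairs: (0,3), (0,4), (1,5), (2,6), (3,6)

α = atan 0.3 = 16.70°;  2α = 33.40°
n_0 = (+0.3959, -0.9183)
n_1 = (+0.9777, +0.2099)
n_2 = (+0.4825, +0.8759)
n_3 = (+0.0526, +0.9986)
n_4 = (-0.6000, +0.8000)
n_5 = (-0.9829, -0.1843)
n_6 = (-0.4388, -0.8986)
  (0,1): δ = 101.21°  ·
  (0,2): δ = 52.17°  ·
  (0,3): δ = 26.34°  ✓
  (0,4): δ = 13.55°  ✓
  (0,5): δ = 77.30°  ·
  (0,6): δ = 130.65°  ·
  (1,2): δ = 130.96°  ·
  (1,3): δ = 105.13°  ·
  (1,4): δ = 65.24°  ·
  (1,5): δ = 1.49°  ✓
  (1,6): δ = 51.86°  ·
  (2,3): δ = 154.16°  ·
  (2,4): δ = 114.28°  ·
  (2,5): δ = 50.53°  ·
  (2,6): δ = 2.82°  ✓
  (3,4): δ = 140.12°  ·
  (3,5): δ = 76.37°  ·
  (3,6): δ = 23.01°  ✓
  (4,5): δ = 116.25°  ·
  (4,6): δ = 62.90°  ·
  (5,6): δ = 126.65°  ·
antipodal pairs: 5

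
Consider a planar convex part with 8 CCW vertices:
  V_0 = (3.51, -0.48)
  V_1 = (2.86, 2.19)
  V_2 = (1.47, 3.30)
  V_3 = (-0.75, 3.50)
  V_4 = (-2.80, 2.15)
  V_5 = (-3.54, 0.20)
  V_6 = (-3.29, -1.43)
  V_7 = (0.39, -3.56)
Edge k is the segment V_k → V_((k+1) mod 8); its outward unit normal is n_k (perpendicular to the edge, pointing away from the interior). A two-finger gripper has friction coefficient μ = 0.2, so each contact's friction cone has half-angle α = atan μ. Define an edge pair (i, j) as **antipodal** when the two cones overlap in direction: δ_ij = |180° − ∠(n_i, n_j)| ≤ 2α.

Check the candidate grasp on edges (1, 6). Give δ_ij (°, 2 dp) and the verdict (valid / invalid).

α = atan 0.2 = 11.31°;  2α = 22.62°
edge 1: e_1 = (-1.39, +1.11);  n_1 = (+0.6240, +0.7814)
edge 6: e_6 = (+3.68, -2.13);  n_6 = (-0.5009, -0.8655)
∠(n_1, n_6) = 171.45°
δ = |180° − 171.45°| = 8.55°
8.55° ≤ 2α = 22.62°  →  valid

δ = 8.55°, valid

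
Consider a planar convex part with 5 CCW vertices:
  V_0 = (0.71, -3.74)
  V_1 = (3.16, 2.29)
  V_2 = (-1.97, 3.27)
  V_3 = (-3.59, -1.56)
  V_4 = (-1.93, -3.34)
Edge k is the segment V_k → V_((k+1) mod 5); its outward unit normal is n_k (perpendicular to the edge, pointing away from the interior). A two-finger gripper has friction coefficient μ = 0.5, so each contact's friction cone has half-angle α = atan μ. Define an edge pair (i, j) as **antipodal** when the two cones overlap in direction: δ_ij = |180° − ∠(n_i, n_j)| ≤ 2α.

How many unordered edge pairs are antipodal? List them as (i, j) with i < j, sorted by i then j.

count = 3; pairs: (0,2), (1,3), (1,4)

α = atan 0.5 = 26.57°;  2α = 53.13°
n_0 = (+0.9264, -0.3764)
n_1 = (+0.1876, +0.9822)
n_2 = (-0.9481, +0.3180)
n_3 = (-0.7313, -0.6820)
n_4 = (-0.1498, -0.9887)
  (0,1): δ = 78.70°  ·
  (0,2): δ = 3.57°  ✓
  (0,3): δ = 65.11°  ·
  (0,4): δ = 103.50°  ·
  (1,2): δ = 97.73°  ·
  (1,3): δ = 36.18°  ✓
  (1,4): δ = 2.20°  ✓
  (2,3): δ = 118.46°  ·
  (2,4): δ = 80.07°  ·
  (3,4): δ = 141.62°  ·
antipodal pairs: 3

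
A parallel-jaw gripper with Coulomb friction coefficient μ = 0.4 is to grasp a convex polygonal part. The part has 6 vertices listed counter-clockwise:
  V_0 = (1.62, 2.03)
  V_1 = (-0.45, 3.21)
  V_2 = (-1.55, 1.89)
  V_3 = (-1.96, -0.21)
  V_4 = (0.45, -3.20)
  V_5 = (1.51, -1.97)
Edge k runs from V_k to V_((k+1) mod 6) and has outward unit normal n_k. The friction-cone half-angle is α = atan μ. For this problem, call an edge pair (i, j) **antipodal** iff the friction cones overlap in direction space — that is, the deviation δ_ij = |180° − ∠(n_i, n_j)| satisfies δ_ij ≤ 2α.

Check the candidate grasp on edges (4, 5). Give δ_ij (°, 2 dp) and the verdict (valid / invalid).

δ = 140.82°, invalid

α = atan 0.4 = 21.80°;  2α = 43.60°
edge 4: e_4 = (+1.06, +1.23);  n_4 = (+0.7575, -0.6528)
edge 5: e_5 = (+0.11, +4.00);  n_5 = (+0.9996, -0.0275)
∠(n_4, n_5) = 39.18°
δ = |180° − 39.18°| = 140.82°
140.82° > 2α = 43.60°  →  invalid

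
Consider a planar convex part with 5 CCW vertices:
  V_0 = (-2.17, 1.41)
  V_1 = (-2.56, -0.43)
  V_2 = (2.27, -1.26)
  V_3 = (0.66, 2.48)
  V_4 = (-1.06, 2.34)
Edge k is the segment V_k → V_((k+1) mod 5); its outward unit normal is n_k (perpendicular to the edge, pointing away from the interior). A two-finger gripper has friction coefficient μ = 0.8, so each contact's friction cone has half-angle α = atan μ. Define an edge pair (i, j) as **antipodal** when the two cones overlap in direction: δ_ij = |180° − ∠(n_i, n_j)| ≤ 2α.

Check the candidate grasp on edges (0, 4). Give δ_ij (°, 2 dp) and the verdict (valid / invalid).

δ = 141.92°, invalid

α = atan 0.8 = 38.66°;  2α = 77.32°
edge 0: e_0 = (-0.39, -1.84);  n_0 = (-0.9783, +0.2074)
edge 4: e_4 = (-1.11, -0.93);  n_4 = (-0.6422, +0.7665)
∠(n_0, n_4) = 38.08°
δ = |180° − 38.08°| = 141.92°
141.92° > 2α = 77.32°  →  invalid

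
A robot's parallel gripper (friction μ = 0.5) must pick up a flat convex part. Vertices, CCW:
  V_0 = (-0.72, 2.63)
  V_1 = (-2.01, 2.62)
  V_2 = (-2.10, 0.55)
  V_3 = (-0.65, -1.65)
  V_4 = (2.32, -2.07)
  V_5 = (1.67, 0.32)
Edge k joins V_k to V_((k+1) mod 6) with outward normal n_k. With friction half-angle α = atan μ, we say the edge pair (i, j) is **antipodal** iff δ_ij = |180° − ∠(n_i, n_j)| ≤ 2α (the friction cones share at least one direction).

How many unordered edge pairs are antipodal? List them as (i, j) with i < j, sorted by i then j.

count = 6; pairs: (0,3), (1,4), (1,5), (2,4), (2,5), (3,5)

α = atan 0.5 = 26.57°;  2α = 53.13°
n_0 = (-0.0078, +1.0000)
n_1 = (-0.9991, +0.0434)
n_2 = (-0.8350, -0.5503)
n_3 = (-0.1400, -0.9901)
n_4 = (+0.9649, +0.2624)
n_5 = (+0.6950, +0.7190)
  (0,1): δ = 92.93°  ·
  (0,2): δ = 57.06°  ·
  (0,3): δ = 8.49°  ✓
  (0,4): δ = 104.77°  ·
  (0,5): δ = 135.53°  ·
  (1,2): δ = 144.12°  ·
  (1,3): δ = 95.56°  ·
  (1,4): δ = 17.70°  ✓
  (1,5): δ = 48.46°  ✓
  (2,3): δ = 131.44°  ·
  (2,4): δ = 18.17°  ✓
  (2,5): δ = 12.59°  ✓
  (3,4): δ = 66.74°  ·
  (3,5): δ = 35.98°  ✓
  (4,5): δ = 149.24°  ·
antipodal pairs: 6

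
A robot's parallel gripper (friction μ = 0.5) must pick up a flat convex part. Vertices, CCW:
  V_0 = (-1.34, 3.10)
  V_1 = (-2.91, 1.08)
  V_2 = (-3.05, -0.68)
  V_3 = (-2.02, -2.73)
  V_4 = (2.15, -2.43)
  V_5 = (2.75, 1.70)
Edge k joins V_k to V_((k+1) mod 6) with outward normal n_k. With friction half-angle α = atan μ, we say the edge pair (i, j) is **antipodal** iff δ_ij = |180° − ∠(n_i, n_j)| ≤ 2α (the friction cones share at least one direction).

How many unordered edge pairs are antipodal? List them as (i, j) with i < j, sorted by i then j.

α = atan 0.5 = 26.57°;  2α = 53.13°
n_0 = (-0.7896, +0.6137)
n_1 = (-0.9969, +0.0793)
n_2 = (-0.8936, -0.4490)
n_3 = (+0.0718, -0.9974)
n_4 = (+0.9896, -0.1438)
n_5 = (+0.3239, +0.9461)
  (0,1): δ = 146.69°  ·
  (0,2): δ = 115.47°  ·
  (0,3): δ = 48.03°  ✓
  (0,4): δ = 29.59°  ✓
  (0,5): δ = 108.96°  ·
  (1,2): δ = 148.78°  ·
  (1,3): δ = 81.34°  ·
  (1,4): δ = 3.72°  ✓
  (1,5): δ = 75.65°  ·
  (2,3): δ = 112.56°  ·
  (2,4): δ = 34.94°  ✓
  (2,5): δ = 44.43°  ✓
  (3,4): δ = 102.38°  ·
  (3,5): δ = 23.01°  ✓
  (4,5): δ = 100.63°  ·
antipodal pairs: 6

count = 6; pairs: (0,3), (0,4), (1,4), (2,4), (2,5), (3,5)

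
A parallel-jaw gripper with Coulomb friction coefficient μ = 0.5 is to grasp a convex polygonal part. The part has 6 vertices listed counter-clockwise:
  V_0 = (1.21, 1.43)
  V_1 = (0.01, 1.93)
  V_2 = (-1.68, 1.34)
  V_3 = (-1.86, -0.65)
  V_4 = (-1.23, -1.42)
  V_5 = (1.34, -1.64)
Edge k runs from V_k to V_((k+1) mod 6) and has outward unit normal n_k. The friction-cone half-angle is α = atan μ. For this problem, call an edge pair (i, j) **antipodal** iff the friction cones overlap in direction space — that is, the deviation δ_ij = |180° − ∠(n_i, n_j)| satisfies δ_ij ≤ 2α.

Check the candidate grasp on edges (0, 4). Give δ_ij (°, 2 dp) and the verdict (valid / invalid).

δ = 17.73°, valid

α = atan 0.5 = 26.57°;  2α = 53.13°
edge 0: e_0 = (-1.20, +0.50);  n_0 = (+0.3846, +0.9231)
edge 4: e_4 = (+2.57, -0.22);  n_4 = (-0.0853, -0.9964)
∠(n_0, n_4) = 162.27°
δ = |180° − 162.27°| = 17.73°
17.73° ≤ 2α = 53.13°  →  valid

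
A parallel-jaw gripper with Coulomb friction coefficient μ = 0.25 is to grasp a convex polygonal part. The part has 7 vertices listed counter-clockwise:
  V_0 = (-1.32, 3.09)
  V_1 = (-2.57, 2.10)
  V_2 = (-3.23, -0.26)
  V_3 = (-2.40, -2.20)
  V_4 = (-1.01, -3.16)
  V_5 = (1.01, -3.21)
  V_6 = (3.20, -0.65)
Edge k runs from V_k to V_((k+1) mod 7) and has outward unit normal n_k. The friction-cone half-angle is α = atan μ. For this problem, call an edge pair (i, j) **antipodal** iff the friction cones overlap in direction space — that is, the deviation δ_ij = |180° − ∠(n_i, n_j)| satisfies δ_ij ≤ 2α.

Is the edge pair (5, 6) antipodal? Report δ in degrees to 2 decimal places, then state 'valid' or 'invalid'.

δ = 89.06°, invalid

α = atan 0.25 = 14.04°;  2α = 28.07°
edge 5: e_5 = (+2.19, +2.56);  n_5 = (+0.7599, -0.6501)
edge 6: e_6 = (-4.52, +3.74);  n_6 = (+0.6375, +0.7705)
∠(n_5, n_6) = 90.94°
δ = |180° − 90.94°| = 89.06°
89.06° > 2α = 28.07°  →  invalid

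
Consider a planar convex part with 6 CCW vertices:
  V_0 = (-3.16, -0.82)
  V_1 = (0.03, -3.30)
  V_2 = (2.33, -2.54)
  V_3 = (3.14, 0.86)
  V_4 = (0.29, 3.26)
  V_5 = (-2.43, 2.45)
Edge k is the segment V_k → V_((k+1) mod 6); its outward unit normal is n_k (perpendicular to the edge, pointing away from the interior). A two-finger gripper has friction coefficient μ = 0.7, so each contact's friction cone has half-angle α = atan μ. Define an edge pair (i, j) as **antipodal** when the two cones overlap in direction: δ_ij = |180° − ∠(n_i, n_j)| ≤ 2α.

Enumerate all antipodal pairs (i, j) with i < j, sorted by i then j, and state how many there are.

α = atan 0.7 = 34.99°;  2α = 69.98°
n_0 = (-0.6138, -0.7895)
n_1 = (+0.3137, -0.9495)
n_2 = (+0.9728, -0.2317)
n_3 = (+0.6441, +0.7649)
n_4 = (-0.2854, +0.9584)
n_5 = (-0.9760, +0.2179)
  (0,1): δ = 123.85°  ·
  (0,2): δ = 65.54°  ✓
  (0,3): δ = 2.24°  ✓
  (0,4): δ = 54.45°  ✓
  (0,5): δ = 115.28°  ·
  (1,2): δ = 121.69°  ·
  (1,3): δ = 58.39°  ✓
  (1,4): δ = 1.70°  ✓
  (1,5): δ = 59.13°  ✓
  (2,3): δ = 116.70°  ·
  (2,4): δ = 60.02°  ✓
  (2,5): δ = 0.82°  ✓
  (3,4): δ = 123.32°  ·
  (3,5): δ = 62.48°  ✓
  (4,5): δ = 119.17°  ·
antipodal pairs: 9

count = 9; pairs: (0,2), (0,3), (0,4), (1,3), (1,4), (1,5), (2,4), (2,5), (3,5)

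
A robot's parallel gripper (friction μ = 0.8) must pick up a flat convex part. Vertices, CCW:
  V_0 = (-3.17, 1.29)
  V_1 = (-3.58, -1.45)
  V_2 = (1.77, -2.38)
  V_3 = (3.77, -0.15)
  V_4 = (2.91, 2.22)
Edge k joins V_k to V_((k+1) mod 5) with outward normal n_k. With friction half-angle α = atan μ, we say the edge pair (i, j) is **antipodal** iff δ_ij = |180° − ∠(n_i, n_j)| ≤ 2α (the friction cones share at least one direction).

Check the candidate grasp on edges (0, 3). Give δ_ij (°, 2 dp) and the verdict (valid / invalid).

α = atan 0.8 = 38.66°;  2α = 77.32°
edge 0: e_0 = (-0.41, -2.74);  n_0 = (-0.9890, +0.1480)
edge 3: e_3 = (-0.86, +2.37);  n_3 = (+0.9400, +0.3411)
∠(n_0, n_3) = 151.55°
δ = |180° − 151.55°| = 28.45°
28.45° ≤ 2α = 77.32°  →  valid

δ = 28.45°, valid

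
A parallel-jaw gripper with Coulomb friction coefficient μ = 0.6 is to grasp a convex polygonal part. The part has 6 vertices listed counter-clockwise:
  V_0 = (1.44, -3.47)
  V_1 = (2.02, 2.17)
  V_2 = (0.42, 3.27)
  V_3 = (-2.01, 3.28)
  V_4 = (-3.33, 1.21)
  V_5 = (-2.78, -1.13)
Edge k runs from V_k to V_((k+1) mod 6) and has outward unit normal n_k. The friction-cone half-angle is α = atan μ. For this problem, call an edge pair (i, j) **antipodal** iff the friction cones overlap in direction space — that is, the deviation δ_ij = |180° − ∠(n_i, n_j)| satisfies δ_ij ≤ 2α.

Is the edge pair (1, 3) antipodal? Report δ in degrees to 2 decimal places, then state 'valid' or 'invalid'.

δ = 88.02°, invalid

α = atan 0.6 = 30.96°;  2α = 61.93°
edge 1: e_1 = (-1.60, +1.10);  n_1 = (+0.5665, +0.8240)
edge 3: e_3 = (-1.32, -2.07);  n_3 = (-0.8432, +0.5377)
∠(n_1, n_3) = 91.98°
δ = |180° − 91.98°| = 88.02°
88.02° > 2α = 61.93°  →  invalid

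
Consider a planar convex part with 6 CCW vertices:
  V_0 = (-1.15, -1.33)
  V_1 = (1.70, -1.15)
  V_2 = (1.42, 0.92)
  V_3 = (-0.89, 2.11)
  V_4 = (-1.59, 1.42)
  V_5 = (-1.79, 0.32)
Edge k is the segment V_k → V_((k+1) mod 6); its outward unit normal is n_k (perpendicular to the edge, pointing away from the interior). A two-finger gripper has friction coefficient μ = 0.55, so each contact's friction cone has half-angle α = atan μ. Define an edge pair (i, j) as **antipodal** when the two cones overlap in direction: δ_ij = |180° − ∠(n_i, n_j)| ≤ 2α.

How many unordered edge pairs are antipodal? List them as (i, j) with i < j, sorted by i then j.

count = 6; pairs: (0,2), (0,3), (1,3), (1,4), (1,5), (2,5)

α = atan 0.55 = 28.81°;  2α = 57.62°
n_0 = (+0.0630, -0.9980)
n_1 = (+0.9910, +0.1340)
n_2 = (+0.4580, +0.8890)
n_3 = (-0.7020, +0.7122)
n_4 = (-0.9839, +0.1789)
n_5 = (-0.9323, -0.3616)
  (0,1): δ = 85.91°  ·
  (0,2): δ = 30.87°  ✓
  (0,3): δ = 40.97°  ✓
  (0,4): δ = 76.08°  ·
  (0,5): δ = 107.59°  ·
  (1,2): δ = 124.96°  ·
  (1,3): δ = 53.12°  ✓
  (1,4): δ = 18.01°  ✓
  (1,5): δ = 13.50°  ✓
  (2,3): δ = 108.16°  ·
  (2,4): δ = 73.05°  ·
  (2,5): δ = 41.54°  ✓
  (3,4): δ = 144.89°  ·
  (3,5): δ = 113.39°  ·
  (4,5): δ = 148.49°  ·
antipodal pairs: 6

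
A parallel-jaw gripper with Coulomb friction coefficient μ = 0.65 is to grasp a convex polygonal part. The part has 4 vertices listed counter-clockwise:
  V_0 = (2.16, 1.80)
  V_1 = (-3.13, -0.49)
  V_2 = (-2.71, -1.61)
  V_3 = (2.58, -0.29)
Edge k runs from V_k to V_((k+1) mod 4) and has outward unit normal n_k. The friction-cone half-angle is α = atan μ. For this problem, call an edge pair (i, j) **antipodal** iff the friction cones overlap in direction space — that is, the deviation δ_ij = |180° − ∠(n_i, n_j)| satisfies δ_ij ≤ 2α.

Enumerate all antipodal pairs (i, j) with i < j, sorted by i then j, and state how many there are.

α = atan 0.65 = 33.02°;  2α = 66.05°
n_0 = (-0.3973, +0.9177)
n_1 = (-0.9363, -0.3511)
n_2 = (+0.2421, -0.9703)
n_3 = (+0.9804, +0.1970)
  (0,1): δ = 92.85°  ·
  (0,2): δ = 9.40°  ✓
  (0,3): δ = 77.96°  ·
  (1,2): δ = 96.55°  ·
  (1,3): δ = 9.19°  ✓
  (2,3): δ = 92.65°  ·
antipodal pairs: 2

count = 2; pairs: (0,2), (1,3)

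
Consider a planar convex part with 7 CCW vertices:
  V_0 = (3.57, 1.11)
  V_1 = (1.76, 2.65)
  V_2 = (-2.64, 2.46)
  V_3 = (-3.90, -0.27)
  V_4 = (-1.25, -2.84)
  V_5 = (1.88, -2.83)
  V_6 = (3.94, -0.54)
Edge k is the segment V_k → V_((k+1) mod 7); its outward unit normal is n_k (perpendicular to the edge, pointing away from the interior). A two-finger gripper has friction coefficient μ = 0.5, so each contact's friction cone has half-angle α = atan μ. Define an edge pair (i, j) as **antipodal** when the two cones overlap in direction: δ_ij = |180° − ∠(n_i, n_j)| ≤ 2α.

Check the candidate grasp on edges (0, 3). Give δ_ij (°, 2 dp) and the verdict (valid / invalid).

δ = 3.73°, valid

α = atan 0.5 = 26.57°;  2α = 53.13°
edge 0: e_0 = (-1.81, +1.54);  n_0 = (+0.6480, +0.7616)
edge 3: e_3 = (+2.65, -2.57);  n_3 = (-0.6962, -0.7179)
∠(n_0, n_3) = 176.27°
δ = |180° − 176.27°| = 3.73°
3.73° ≤ 2α = 53.13°  →  valid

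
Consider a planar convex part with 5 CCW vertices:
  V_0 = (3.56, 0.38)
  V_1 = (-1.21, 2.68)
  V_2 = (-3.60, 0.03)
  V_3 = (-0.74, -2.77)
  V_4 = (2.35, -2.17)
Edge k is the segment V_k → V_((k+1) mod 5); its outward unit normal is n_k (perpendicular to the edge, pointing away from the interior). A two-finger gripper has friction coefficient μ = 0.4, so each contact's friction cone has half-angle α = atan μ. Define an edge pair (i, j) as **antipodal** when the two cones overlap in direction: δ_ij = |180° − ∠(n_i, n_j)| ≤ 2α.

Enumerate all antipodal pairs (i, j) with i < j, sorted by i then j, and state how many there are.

count = 4; pairs: (0,2), (0,3), (1,3), (1,4)

α = atan 0.4 = 21.80°;  2α = 43.60°
n_0 = (+0.4343, +0.9008)
n_1 = (-0.7426, +0.6697)
n_2 = (-0.6996, -0.7146)
n_3 = (+0.1906, -0.9817)
n_4 = (+0.9034, -0.4287)
  (0,1): δ = 106.30°  ·
  (0,2): δ = 18.65°  ✓
  (0,3): δ = 36.73°  ✓
  (0,4): δ = 90.36°  ·
  (1,2): δ = 92.35°  ·
  (1,3): δ = 36.96°  ✓
  (1,4): δ = 16.66°  ✓
  (2,3): δ = 124.62°  ·
  (2,4): δ = 70.99°  ·
  (3,4): δ = 126.37°  ·
antipodal pairs: 4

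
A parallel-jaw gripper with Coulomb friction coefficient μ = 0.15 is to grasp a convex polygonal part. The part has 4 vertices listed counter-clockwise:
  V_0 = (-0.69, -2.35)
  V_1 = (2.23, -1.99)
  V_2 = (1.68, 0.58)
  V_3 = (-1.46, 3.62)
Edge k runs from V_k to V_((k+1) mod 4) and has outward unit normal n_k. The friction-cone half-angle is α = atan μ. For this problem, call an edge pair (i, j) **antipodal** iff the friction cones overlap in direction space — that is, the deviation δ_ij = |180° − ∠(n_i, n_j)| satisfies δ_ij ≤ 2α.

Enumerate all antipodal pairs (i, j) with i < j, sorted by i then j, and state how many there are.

count = 1; pairs: (1,3)

α = atan 0.15 = 8.53°;  2α = 17.06°
n_0 = (+0.1224, -0.9925)
n_1 = (+0.9779, +0.2093)
n_2 = (+0.6956, +0.7185)
n_3 = (-0.9918, -0.1279)
  (0,1): δ = 84.95°  ·
  (0,2): δ = 51.10°  ·
  (0,3): δ = 90.32°  ·
  (1,2): δ = 146.15°  ·
  (1,3): δ = 4.73°  ✓
  (2,3): δ = 38.58°  ·
antipodal pairs: 1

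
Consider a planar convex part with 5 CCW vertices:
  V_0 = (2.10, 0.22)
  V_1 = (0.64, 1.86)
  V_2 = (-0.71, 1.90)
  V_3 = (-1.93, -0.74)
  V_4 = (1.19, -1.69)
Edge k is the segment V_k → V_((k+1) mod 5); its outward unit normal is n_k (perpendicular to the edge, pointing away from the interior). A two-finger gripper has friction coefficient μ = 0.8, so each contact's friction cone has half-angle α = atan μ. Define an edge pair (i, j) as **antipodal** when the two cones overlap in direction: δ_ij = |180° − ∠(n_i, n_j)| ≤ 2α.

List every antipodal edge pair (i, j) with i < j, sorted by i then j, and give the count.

α = atan 0.8 = 38.66°;  2α = 77.32°
n_0 = (+0.7469, +0.6649)
n_1 = (+0.0296, +0.9996)
n_2 = (-0.9078, +0.4195)
n_3 = (-0.2913, -0.9566)
n_4 = (+0.9028, -0.4301)
  (0,1): δ = 133.37°  ·
  (0,2): δ = 66.48°  ✓
  (0,3): δ = 31.39°  ✓
  (0,4): δ = 112.85°  ·
  (1,2): δ = 113.11°  ·
  (1,3): δ = 15.24°  ✓
  (1,4): δ = 66.22°  ✓
  (2,3): δ = 82.13°  ·
  (2,4): δ = 0.67°  ✓
  (3,4): δ = 98.54°  ·
antipodal pairs: 5

count = 5; pairs: (0,2), (0,3), (1,3), (1,4), (2,4)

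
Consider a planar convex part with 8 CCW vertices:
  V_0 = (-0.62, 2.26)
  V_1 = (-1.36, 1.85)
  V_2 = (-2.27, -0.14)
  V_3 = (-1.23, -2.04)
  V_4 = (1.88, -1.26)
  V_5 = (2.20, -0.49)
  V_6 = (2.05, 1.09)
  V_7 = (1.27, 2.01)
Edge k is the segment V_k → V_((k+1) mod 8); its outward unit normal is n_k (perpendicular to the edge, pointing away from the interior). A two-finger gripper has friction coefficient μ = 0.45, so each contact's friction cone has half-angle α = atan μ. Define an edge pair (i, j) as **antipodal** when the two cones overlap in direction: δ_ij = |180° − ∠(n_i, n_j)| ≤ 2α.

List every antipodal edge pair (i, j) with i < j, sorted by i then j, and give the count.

count = 7; pairs: (0,3), (0,4), (1,4), (1,5), (2,5), (2,6), (3,7)

α = atan 0.45 = 24.23°;  2α = 48.46°
n_0 = (-0.4846, +0.8747)
n_1 = (-0.9094, +0.4159)
n_2 = (-0.8772, -0.4801)
n_3 = (+0.2433, -0.9700)
n_4 = (+0.9234, -0.3838)
n_5 = (+0.9955, +0.0945)
n_6 = (+0.7628, +0.6467)
n_7 = (+0.1311, +0.9914)
  (0,1): δ = 143.56°  ·
  (0,2): δ = 90.29°  ·
  (0,3): δ = 14.91°  ✓
  (0,4): δ = 38.44°  ✓
  (0,5): δ = 66.43°  ·
  (0,6): δ = 101.30°  ·
  (0,7): δ = 143.48°  ·
  (1,2): δ = 126.73°  ·
  (1,3): δ = 51.35°  ·
  (1,4): δ = 2.01°  ✓
  (1,5): δ = 30.00°  ✓
  (1,6): δ = 64.87°  ·
  (1,7): δ = 107.04°  ·
  (2,3): δ = 104.62°  ·
  (2,4): δ = 51.26°  ·
  (2,5): δ = 23.27°  ✓
  (2,6): δ = 11.60°  ✓
  (2,7): δ = 53.77°  ·
  (3,4): δ = 126.65°  ·
  (3,5): δ = 98.66°  ·
  (3,6): δ = 63.79°  ·
  (3,7): δ = 21.61°  ✓
  (4,5): δ = 152.01°  ·
  (4,6): δ = 117.14°  ·
  (4,7): δ = 74.97°  ·
  (5,6): δ = 145.13°  ·
  (5,7): δ = 102.96°  ·
  (6,7): δ = 137.83°  ·
antipodal pairs: 7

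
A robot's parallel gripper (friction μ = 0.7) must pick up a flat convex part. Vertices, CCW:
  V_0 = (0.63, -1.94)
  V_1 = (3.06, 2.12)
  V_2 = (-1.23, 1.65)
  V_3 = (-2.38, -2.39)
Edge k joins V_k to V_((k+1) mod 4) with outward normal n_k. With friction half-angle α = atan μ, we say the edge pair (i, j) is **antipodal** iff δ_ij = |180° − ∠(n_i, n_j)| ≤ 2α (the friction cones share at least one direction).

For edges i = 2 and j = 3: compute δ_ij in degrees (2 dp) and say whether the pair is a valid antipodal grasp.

δ = 65.61°, valid

α = atan 0.7 = 34.99°;  2α = 69.98°
edge 2: e_2 = (-1.15, -4.04);  n_2 = (-0.9618, +0.2738)
edge 3: e_3 = (+3.01, +0.45);  n_3 = (+0.1479, -0.9890)
∠(n_2, n_3) = 114.39°
δ = |180° − 114.39°| = 65.61°
65.61° ≤ 2α = 69.98°  →  valid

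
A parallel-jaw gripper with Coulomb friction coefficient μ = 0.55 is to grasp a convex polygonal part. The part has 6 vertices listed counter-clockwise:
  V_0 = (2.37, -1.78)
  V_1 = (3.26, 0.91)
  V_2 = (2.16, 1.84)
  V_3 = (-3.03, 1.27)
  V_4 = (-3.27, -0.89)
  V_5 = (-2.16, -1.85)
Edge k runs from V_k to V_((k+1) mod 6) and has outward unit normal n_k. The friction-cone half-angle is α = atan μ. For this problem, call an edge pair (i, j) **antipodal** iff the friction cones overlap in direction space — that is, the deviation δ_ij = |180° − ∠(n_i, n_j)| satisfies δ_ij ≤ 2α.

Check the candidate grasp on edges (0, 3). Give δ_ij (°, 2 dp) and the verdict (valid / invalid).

α = atan 0.55 = 28.81°;  2α = 57.62°
edge 0: e_0 = (+0.89, +2.69);  n_0 = (+0.9494, -0.3141)
edge 3: e_3 = (-0.24, -2.16);  n_3 = (-0.9939, +0.1104)
∠(n_0, n_3) = 168.03°
δ = |180° − 168.03°| = 11.97°
11.97° ≤ 2α = 57.62°  →  valid

δ = 11.97°, valid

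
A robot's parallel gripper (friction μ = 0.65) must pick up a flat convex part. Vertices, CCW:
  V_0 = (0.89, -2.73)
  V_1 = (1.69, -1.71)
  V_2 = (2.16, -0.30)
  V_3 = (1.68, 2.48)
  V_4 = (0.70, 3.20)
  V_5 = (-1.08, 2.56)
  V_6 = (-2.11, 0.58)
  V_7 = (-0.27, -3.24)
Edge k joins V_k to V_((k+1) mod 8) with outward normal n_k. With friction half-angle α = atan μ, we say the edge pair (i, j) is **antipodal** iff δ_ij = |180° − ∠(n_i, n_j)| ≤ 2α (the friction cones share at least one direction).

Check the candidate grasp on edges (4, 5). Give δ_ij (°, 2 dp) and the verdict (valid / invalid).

α = atan 0.65 = 33.02°;  2α = 66.05°
edge 4: e_4 = (-1.78, -0.64);  n_4 = (-0.3383, +0.9410)
edge 5: e_5 = (-1.03, -1.98);  n_5 = (-0.8871, +0.4615)
∠(n_4, n_5) = 42.74°
δ = |180° − 42.74°| = 137.26°
137.26° > 2α = 66.05°  →  invalid

δ = 137.26°, invalid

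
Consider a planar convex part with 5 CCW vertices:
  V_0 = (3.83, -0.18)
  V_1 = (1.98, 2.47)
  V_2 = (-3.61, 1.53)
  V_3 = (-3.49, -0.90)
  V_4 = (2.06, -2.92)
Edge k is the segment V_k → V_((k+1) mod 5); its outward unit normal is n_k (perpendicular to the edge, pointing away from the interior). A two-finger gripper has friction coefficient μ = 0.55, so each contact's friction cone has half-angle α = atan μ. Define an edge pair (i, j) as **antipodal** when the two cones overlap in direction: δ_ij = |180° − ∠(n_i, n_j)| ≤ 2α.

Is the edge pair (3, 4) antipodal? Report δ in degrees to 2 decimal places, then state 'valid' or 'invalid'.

α = atan 0.55 = 28.81°;  2α = 57.62°
edge 3: e_3 = (+5.55, -2.02);  n_3 = (-0.3420, -0.9397)
edge 4: e_4 = (+1.77, +2.74);  n_4 = (+0.8400, -0.5426)
∠(n_3, n_4) = 77.14°
δ = |180° − 77.14°| = 102.86°
102.86° > 2α = 57.62°  →  invalid

δ = 102.86°, invalid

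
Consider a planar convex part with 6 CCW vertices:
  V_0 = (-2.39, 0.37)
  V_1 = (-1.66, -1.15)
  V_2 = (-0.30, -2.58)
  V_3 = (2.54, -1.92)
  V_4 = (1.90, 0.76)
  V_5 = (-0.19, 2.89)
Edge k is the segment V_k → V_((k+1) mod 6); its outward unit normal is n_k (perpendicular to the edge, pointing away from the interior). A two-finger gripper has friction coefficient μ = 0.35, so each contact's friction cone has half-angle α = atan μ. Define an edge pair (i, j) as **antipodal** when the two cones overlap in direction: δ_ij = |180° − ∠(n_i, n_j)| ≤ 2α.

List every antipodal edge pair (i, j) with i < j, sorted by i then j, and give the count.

count = 5; pairs: (0,3), (0,4), (1,3), (1,4), (2,5)

α = atan 0.35 = 19.29°;  2α = 38.58°
n_0 = (-0.9014, -0.4329)
n_1 = (-0.7246, -0.6891)
n_2 = (+0.2264, -0.9740)
n_3 = (+0.9727, +0.2323)
n_4 = (+0.7138, +0.7004)
n_5 = (-0.7533, +0.6577)
  (0,1): δ = 162.09°  ·
  (0,2): δ = 102.57°  ·
  (0,3): δ = 12.22°  ✓
  (0,4): δ = 18.80°  ✓
  (0,5): δ = 113.23°  ·
  (1,2): δ = 120.48°  ·
  (1,3): δ = 30.13°  ✓
  (1,4): δ = 0.89°  ✓
  (1,5): δ = 95.32°  ·
  (2,3): δ = 89.65°  ·
  (2,4): δ = 58.63°  ·
  (2,5): δ = 35.80°  ✓
  (3,4): δ = 148.97°  ·
  (3,5): δ = 54.55°  ·
  (4,5): δ = 85.58°  ·
antipodal pairs: 5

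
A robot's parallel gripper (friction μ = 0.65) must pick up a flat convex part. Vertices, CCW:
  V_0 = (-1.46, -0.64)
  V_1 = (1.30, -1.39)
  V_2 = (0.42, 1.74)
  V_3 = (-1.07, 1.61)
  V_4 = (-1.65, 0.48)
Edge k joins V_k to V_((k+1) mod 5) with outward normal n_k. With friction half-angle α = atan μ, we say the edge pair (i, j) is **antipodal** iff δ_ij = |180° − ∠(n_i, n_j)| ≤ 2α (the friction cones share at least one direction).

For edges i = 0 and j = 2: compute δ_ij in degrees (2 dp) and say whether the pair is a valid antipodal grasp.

α = atan 0.65 = 33.02°;  2α = 66.05°
edge 0: e_0 = (+2.76, -0.75);  n_0 = (-0.2622, -0.9650)
edge 2: e_2 = (-1.49, -0.13);  n_2 = (-0.0869, +0.9962)
∠(n_0, n_2) = 159.81°
δ = |180° − 159.81°| = 20.19°
20.19° ≤ 2α = 66.05°  →  valid

δ = 20.19°, valid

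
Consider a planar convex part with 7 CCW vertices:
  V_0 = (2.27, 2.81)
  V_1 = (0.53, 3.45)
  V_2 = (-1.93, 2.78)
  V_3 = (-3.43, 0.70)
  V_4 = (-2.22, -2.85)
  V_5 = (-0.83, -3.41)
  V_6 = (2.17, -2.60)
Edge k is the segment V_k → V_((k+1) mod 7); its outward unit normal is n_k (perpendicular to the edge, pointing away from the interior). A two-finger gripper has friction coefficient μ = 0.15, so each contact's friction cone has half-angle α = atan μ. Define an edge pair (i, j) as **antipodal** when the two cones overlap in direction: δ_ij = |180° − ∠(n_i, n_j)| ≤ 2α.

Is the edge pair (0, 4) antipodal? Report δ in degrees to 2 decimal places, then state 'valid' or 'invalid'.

δ = 1.75°, valid

α = atan 0.15 = 8.53°;  2α = 17.06°
edge 0: e_0 = (-1.74, +0.64);  n_0 = (+0.3452, +0.9385)
edge 4: e_4 = (+1.39, -0.56);  n_4 = (-0.3737, -0.9276)
∠(n_0, n_4) = 178.25°
δ = |180° − 178.25°| = 1.75°
1.75° ≤ 2α = 17.06°  →  valid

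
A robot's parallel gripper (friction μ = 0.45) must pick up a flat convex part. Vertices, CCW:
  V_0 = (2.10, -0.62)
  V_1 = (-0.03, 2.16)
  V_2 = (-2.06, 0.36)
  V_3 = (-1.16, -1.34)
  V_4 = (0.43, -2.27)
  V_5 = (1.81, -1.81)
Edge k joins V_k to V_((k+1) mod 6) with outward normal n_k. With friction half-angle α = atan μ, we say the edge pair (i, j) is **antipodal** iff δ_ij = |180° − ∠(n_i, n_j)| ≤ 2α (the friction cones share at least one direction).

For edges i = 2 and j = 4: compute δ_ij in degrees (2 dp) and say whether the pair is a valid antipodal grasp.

δ = 99.46°, invalid

α = atan 0.45 = 24.23°;  2α = 48.46°
edge 2: e_2 = (+0.90, -1.70);  n_2 = (-0.8838, -0.4679)
edge 4: e_4 = (+1.38, +0.46);  n_4 = (+0.3162, -0.9487)
∠(n_2, n_4) = 80.54°
δ = |180° − 80.54°| = 99.46°
99.46° > 2α = 48.46°  →  invalid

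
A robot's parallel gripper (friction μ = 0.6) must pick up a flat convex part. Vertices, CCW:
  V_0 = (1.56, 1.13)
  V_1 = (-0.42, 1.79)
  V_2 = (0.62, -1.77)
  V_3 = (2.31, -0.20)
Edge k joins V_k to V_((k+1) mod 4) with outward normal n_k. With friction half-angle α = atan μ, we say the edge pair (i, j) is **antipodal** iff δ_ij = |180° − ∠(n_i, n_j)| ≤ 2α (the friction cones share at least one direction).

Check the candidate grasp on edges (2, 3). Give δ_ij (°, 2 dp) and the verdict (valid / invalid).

δ = 103.47°, invalid

α = atan 0.6 = 30.96°;  2α = 61.93°
edge 2: e_2 = (+1.69, +1.57);  n_2 = (+0.6806, -0.7326)
edge 3: e_3 = (-0.75, +1.33);  n_3 = (+0.8711, +0.4912)
∠(n_2, n_3) = 76.53°
δ = |180° − 76.53°| = 103.47°
103.47° > 2α = 61.93°  →  invalid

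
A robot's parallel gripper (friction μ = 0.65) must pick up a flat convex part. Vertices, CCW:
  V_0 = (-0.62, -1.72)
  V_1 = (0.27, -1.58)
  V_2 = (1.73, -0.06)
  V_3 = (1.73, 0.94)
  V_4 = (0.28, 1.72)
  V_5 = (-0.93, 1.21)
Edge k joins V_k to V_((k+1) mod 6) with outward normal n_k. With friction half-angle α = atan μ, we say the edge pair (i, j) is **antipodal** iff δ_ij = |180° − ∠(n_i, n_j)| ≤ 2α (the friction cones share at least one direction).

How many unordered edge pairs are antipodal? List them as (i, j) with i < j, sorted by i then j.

count = 6; pairs: (0,3), (0,4), (1,4), (1,5), (2,5), (3,5)

α = atan 0.65 = 33.02°;  2α = 66.05°
n_0 = (+0.1554, -0.9879)
n_1 = (+0.7212, -0.6927)
n_2 = (+1.0000, -0.0000)
n_3 = (+0.4737, +0.8807)
n_4 = (-0.3884, +0.9215)
n_5 = (-0.9944, -0.1052)
  (0,1): δ = 142.79°  ·
  (0,2): δ = 98.94°  ·
  (0,3): δ = 37.22°  ✓
  (0,4): δ = 13.92°  ✓
  (0,5): δ = 87.10°  ·
  (1,2): δ = 136.15°  ·
  (1,3): δ = 74.43°  ·
  (1,4): δ = 23.30°  ✓
  (1,5): δ = 49.89°  ✓
  (2,3): δ = 118.28°  ·
  (2,4): δ = 67.15°  ·
  (2,5): δ = 6.04°  ✓
  (3,4): δ = 128.87°  ·
  (3,5): δ = 55.68°  ✓
  (4,5): δ = 106.82°  ·
antipodal pairs: 6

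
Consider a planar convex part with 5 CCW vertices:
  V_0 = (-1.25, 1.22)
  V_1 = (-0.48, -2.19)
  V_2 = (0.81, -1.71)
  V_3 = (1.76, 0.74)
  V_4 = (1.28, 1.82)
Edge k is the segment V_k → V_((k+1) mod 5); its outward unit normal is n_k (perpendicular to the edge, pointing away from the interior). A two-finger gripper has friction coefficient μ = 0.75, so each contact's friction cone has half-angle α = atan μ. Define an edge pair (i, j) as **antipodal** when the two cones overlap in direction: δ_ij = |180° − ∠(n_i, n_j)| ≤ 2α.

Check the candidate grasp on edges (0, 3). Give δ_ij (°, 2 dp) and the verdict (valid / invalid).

δ = 11.24°, valid

α = atan 0.75 = 36.87°;  2α = 73.74°
edge 0: e_0 = (+0.77, -3.41);  n_0 = (-0.9754, -0.2203)
edge 3: e_3 = (-0.48, +1.08);  n_3 = (+0.9138, +0.4061)
∠(n_0, n_3) = 168.76°
δ = |180° − 168.76°| = 11.24°
11.24° ≤ 2α = 73.74°  →  valid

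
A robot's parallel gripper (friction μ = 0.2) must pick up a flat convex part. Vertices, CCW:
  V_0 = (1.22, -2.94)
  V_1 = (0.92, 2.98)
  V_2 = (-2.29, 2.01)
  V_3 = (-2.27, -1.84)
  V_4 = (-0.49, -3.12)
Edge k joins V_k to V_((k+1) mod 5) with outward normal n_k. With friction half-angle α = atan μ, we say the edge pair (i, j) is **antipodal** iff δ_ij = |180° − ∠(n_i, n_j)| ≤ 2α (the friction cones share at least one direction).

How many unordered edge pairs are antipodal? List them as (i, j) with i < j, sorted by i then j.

α = atan 0.2 = 11.31°;  2α = 22.62°
n_0 = (+0.9987, +0.0506)
n_1 = (-0.2893, +0.9572)
n_2 = (-1.0000, -0.0052)
n_3 = (-0.5838, -0.8119)
n_4 = (+0.1047, -0.9945)
  (0,1): δ = 76.09°  ·
  (0,2): δ = 2.60°  ✓
  (0,3): δ = 51.38°  ·
  (0,4): δ = 93.11°  ·
  (1,2): δ = 106.52°  ·
  (1,3): δ = 52.53°  ·
  (1,4): δ = 10.80°  ✓
  (2,3): δ = 126.02°  ·
  (2,4): δ = 84.29°  ·
  (3,4): δ = 138.27°  ·
antipodal pairs: 2

count = 2; pairs: (0,2), (1,4)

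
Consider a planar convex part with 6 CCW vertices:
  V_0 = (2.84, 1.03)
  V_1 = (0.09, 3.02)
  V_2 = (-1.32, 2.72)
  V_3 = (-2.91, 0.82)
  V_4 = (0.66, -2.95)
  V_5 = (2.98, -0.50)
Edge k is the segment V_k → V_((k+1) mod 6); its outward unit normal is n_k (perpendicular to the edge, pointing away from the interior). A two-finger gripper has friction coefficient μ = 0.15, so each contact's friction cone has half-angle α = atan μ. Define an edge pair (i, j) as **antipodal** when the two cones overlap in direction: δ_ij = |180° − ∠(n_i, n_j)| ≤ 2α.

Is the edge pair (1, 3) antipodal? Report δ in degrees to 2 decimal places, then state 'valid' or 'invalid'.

α = atan 0.15 = 8.53°;  2α = 17.06°
edge 1: e_1 = (-1.41, -0.30);  n_1 = (-0.2081, +0.9781)
edge 3: e_3 = (+3.57, -3.77);  n_3 = (-0.7261, -0.6876)
∠(n_1, n_3) = 121.43°
δ = |180° − 121.43°| = 58.57°
58.57° > 2α = 17.06°  →  invalid

δ = 58.57°, invalid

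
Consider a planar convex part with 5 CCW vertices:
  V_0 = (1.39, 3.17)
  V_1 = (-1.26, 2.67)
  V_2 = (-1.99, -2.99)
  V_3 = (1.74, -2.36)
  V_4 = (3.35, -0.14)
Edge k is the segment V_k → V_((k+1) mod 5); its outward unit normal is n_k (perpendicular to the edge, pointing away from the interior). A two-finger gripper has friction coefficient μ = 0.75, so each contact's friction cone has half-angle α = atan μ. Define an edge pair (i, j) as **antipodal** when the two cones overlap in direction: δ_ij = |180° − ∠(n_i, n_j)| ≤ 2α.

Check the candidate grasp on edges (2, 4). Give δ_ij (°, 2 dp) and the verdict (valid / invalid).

α = atan 0.75 = 36.87°;  2α = 73.74°
edge 2: e_2 = (+3.73, +0.63);  n_2 = (+0.1665, -0.9860)
edge 4: e_4 = (-1.96, +3.31);  n_4 = (+0.8605, +0.5095)
∠(n_2, n_4) = 111.04°
δ = |180° − 111.04°| = 68.96°
68.96° ≤ 2α = 73.74°  →  valid

δ = 68.96°, valid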